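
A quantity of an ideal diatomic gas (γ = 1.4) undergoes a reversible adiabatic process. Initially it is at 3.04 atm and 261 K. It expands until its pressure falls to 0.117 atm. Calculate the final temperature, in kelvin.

T₂ ≈ 103 K

Adiabatic: T₂/T₁ = (P₂/P₁)^((γ−1)/γ).
T₂ = 261 × (0.117/3.04)^(0.286) = 102.9 K.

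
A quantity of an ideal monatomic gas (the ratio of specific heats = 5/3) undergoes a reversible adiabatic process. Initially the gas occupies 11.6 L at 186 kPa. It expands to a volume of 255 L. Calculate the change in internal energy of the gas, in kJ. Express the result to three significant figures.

P₂ = P₁(V₁/V₂)^γ = 186×(11.6/255)^(5/3) = 1.078 kPa.
For a reversible adiabat, W_by_gas = (P₁V₁ − P₂V₂)/(γ−1).
W_by = (186000×0.0116 − 1078×0.255) / (2/3) = 2824 J.
Q = 0 ⇒ ΔU = −W_by = -2824 J.

ΔU ≈ -2.82 kJ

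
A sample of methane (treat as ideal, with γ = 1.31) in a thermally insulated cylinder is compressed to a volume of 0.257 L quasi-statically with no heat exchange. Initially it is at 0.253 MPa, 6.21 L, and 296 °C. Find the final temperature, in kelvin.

Adiabatic: T₁V₁^(γ−1) = T₂V₂^(γ−1) ⇒ T₂ = T₁ (V₁/V₂)^(γ−1).
T₁ = 296 °C = 569.1 K.
T₂ = 569.1 × (6.21/0.257)^(0.31) = 1528 K.

T₂ ≈ 1530 K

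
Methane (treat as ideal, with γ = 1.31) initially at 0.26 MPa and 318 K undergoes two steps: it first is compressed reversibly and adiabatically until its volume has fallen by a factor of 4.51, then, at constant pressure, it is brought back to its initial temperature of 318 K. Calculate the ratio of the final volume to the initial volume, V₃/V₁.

V₃/V₁ ≈ 0.139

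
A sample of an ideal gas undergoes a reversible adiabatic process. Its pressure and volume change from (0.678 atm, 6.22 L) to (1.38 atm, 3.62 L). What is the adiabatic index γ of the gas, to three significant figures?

γ ≈ 1.31

PV^γ = const ⇒ γ = ln(P₂/P₁) / ln(V₁/V₂).
γ = ln(1.38/0.678) / ln(6.22/3.62) = 1.313.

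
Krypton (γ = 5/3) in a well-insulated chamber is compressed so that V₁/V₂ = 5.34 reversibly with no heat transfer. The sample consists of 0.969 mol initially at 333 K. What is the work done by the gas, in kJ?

W ≈ -8.27 kJ

Adiabatic: T₁V₁^(γ−1) = T₂V₂^(γ−1) ⇒ T₂ = T₁ (V₁/V₂)^(γ−1).
T₂ = 333 × 5.34^(2/3) = 1017 K.
Q = 0, so ΔU = W_on_gas = nCᵥΔT with Cᵥ = R/(γ−1) = 12.47 J/(mol·K).
ΔU = 0.969 × 12.47 × (1017 − 333) = 8270 J.
Work done by the gas = −ΔU = -8270 J.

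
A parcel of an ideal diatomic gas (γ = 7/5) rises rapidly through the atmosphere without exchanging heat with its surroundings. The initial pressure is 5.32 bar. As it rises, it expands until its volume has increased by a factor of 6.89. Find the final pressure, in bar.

P₂ ≈ 0.357 bar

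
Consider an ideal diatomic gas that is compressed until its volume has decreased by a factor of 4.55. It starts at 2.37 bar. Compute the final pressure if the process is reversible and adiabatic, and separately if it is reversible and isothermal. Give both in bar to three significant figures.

adiabatic: 19.8 bar; isothermal: 10.8 bar

For a diatomic ideal gas γ = 7/5.
Isothermal: P₂ = P₁(V₁/V₂) = 2.37×4.55 = 10.78 bar.
Adiabatic: P₂ = P₁(V₁/V₂)^γ = 2.37×4.55^(7/5) = 19.77 bar.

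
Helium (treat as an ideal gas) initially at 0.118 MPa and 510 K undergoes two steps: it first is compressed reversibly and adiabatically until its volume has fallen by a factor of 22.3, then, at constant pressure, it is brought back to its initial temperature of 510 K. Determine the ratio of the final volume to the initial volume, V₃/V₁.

For a monatomic ideal gas γ = 5/3.
Adiabatic step: V₂/V₁ = 0.04484; T₂ = T₁·22.3^(2/3) = 4041 K.
Isobaric step: V₃/V₂ = T₃/T₂ = 510/4041.
V₃/V₁ = (V₂/V₁)(V₃/V₂) = 0.04484 × (510/4041) = 0.00566.

V₃/V₁ ≈ 0.00566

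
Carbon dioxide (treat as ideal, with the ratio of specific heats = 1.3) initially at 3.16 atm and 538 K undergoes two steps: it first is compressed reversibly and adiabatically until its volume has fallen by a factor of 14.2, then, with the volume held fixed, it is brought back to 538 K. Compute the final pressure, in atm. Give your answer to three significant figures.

Adiabatic step (PV^γ = const): P₂ = 3.16×14.2^(1.3) = 99.46 atm; T₂ = 538×14.2^(0.3) = 1193 K.
Isochoric: P₃ = P₂(T₃/T₂) = 99.46 × (538/1193) = 44.87 atm.

P₃ ≈ 44.9 atm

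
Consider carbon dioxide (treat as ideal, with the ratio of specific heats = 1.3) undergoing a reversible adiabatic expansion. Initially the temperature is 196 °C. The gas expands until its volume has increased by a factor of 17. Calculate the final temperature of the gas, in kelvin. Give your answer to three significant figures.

T₂ ≈ 201 K

For a reversible adiabat TV^(γ−1) is constant, so T₂ = T₁ (V₁/V₂)^(γ−1).
T₁ = 196 °C = 469.1 K.
T₂ = 469.1 × (1/17)^(0.3) = 200.5 K.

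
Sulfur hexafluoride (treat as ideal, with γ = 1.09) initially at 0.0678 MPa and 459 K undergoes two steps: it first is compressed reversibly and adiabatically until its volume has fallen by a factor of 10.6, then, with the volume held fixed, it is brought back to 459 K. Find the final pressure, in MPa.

Adiabatic step (PV^γ = const): P₂ = 0.0678×10.6^(1.09) = 0.8888 MPa; T₂ = 459×10.6^(0.09) = 567.7 K.
Isochoric: P₃ = P₂(T₃/T₂) = 0.8888 × (459/567.7) = 0.7187 MPa.

P₃ ≈ 0.719 MPa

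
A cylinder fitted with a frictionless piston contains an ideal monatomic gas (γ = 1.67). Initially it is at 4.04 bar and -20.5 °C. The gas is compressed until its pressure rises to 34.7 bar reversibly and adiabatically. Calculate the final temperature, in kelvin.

Along an adiabat T P^((1−γ)/γ) is constant, so T₂ = T₁ (P₂/P₁)^((γ−1)/γ).
T₁ = -20.5 °C = 252.6 K.
T₂ = 252.6 × (34.7/4.04)^(0.401) = 598.7 K.

T₂ ≈ 599 K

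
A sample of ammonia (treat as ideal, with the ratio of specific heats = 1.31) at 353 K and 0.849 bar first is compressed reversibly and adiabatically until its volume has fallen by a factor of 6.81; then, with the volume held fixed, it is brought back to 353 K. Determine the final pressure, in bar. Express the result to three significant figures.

Adiabatic step (PV^γ = const): P₂ = 0.849×6.81^(1.31) = 10.48 bar; T₂ = 353×6.81^(0.31) = 639.8 K.
Isochoric: P₃ = P₂(T₃/T₂) = 10.48 × (353/639.8) = 5.782 bar.

P₃ ≈ 5.78 bar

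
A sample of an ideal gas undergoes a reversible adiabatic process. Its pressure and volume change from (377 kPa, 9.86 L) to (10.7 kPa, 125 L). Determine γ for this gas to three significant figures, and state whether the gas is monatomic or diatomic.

PV^γ = const ⇒ γ = ln(P₂/P₁) / ln(V₁/V₂).
γ = ln(10.7/377) / ln(9.86/125) = 1.402.
γ ≈ 1.40 is close to 7/5, so the gas is diatomic.

γ ≈ 1.40; diatomic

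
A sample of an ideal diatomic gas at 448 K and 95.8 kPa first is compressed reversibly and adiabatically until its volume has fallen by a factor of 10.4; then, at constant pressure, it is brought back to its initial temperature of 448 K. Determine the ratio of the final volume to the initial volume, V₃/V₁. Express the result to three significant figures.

For a diatomic ideal gas γ = 7/5.
Adiabatic step: V₂/V₁ = 0.09615; T₂ = T₁·10.4^(2/5) = 1143 K.
Isobaric step: V₃/V₂ = T₃/T₂ = 448/1143.
V₃/V₁ = (V₂/V₁)(V₃/V₂) = 0.09615 × (448/1143) = 0.03768.

V₃/V₁ ≈ 0.0377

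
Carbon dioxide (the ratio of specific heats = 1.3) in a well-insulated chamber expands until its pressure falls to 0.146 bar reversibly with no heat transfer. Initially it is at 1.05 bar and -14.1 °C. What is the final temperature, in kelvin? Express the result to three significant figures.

T₂ ≈ 164 K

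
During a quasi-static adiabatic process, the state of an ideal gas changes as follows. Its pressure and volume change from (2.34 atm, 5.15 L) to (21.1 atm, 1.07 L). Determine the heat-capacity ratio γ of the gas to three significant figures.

γ ≈ 1.40

PV^γ = const ⇒ γ = ln(P₂/P₁) / ln(V₁/V₂).
γ = ln(21.1/2.34) / ln(5.15/1.07) = 1.4.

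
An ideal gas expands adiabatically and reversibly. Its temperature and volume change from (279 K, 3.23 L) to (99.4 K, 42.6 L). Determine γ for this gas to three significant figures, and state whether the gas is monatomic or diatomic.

TV^(γ−1) = const ⇒ γ − 1 = ln(T₂/T₁) / ln(V₁/V₂).
γ = 1 + ln(99.4/279) / ln(3.23/42.6) = 1.4.
γ ≈ 1.40 is close to 7/5, so the gas is diatomic.

γ ≈ 1.40; diatomic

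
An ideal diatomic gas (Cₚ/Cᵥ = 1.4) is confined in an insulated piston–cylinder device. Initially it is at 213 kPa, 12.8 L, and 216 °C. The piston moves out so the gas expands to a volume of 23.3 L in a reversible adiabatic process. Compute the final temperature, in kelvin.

Adiabatic: T₁V₁^(γ−1) = T₂V₂^(γ−1) ⇒ T₂ = T₁ (V₁/V₂)^(γ−1).
T₁ = 216 °C = 489.1 K.
T₂ = 489.1 × (12.8/23.3)^(0.4) = 384.9 K.

T₂ ≈ 385 K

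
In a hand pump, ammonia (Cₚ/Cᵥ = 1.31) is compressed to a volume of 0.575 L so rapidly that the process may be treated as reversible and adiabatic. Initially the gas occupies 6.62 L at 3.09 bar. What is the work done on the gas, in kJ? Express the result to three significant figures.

P₂ = P₁(V₁/V₂)^γ = 3.09×(6.62/0.575)^(1.31) = 75.88 bar.
For a reversible adiabat, W_by_gas = (P₁V₁ − P₂V₂)/(γ−1).
W_by = (309000×0.00662 − 7.588×10^6×0.000575) / (0.31) = -7476 J.
W_on_gas = −W_by = 7476 J.

W ≈ 7.48 kJ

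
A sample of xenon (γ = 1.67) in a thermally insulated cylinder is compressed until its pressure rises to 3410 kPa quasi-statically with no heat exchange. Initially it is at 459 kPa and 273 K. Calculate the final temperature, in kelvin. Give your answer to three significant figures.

T₂ ≈ 610 K

Along an adiabat T P^((1−γ)/γ) is constant, so T₂ = T₁ (P₂/P₁)^((γ−1)/γ).
T₂ = 273 × (3410/459)^(0.401) = 610.4 K.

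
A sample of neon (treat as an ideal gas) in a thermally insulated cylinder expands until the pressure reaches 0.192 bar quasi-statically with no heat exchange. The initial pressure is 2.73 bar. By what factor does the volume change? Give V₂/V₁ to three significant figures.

V₂/V₁ ≈ 4.92

From PV^γ = const, V₂/V₁ = (P₁/P₂)^(1/γ).
For a monatomic ideal gas γ = 5/3.
V₂/V₁ = (2.73/0.192)^(3/5) = 4.917.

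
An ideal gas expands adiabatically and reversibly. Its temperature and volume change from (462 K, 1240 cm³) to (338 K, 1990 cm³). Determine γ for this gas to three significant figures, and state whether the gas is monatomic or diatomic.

TV^(γ−1) = const ⇒ γ − 1 = ln(T₂/T₁) / ln(V₁/V₂).
γ = 1 + ln(338/462) / ln(1240/1990) = 1.661.
γ ≈ 1.66 is close to 5/3, so the gas is monatomic.

γ ≈ 1.66; monatomic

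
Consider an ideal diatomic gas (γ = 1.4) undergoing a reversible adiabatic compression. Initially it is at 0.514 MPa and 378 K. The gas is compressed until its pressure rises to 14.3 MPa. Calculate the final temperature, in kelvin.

Along an adiabat T P^((1−γ)/γ) is constant, so T₂ = T₁ (P₂/P₁)^((γ−1)/γ).
T₂ = 378 × (14.3/0.514)^(0.286) = 977.6 K.

T₂ ≈ 978 K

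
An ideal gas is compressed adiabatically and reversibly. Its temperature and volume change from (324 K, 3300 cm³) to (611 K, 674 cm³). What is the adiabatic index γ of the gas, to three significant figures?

γ ≈ 1.40

TV^(γ−1) = const ⇒ γ − 1 = ln(T₂/T₁) / ln(V₁/V₂).
γ = 1 + ln(611/324) / ln(3300/674) = 1.399.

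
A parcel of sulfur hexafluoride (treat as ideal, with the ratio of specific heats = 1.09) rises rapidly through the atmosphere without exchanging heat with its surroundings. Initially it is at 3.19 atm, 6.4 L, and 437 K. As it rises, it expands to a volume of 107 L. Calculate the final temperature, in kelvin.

T₂ ≈ 339 K

For a reversible adiabat TV^(γ−1) is constant, so T₂ = T₁ (V₁/V₂)^(γ−1).
T₂ = 437 × (6.4/107)^(0.09) = 339.2 K.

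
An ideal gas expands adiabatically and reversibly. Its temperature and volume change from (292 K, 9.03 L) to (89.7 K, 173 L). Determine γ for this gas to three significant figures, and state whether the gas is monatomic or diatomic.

γ ≈ 1.40; diatomic

TV^(γ−1) = const ⇒ γ − 1 = ln(T₂/T₁) / ln(V₁/V₂).
γ = 1 + ln(89.7/292) / ln(9.03/173) = 1.4.
γ ≈ 1.40 is close to 7/5, so the gas is diatomic.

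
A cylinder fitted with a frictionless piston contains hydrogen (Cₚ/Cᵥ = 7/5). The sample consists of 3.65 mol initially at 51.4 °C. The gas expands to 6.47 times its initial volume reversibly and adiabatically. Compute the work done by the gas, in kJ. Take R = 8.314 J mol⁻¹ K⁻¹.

For a reversible adiabat TV^(γ−1) is constant, so T₂ = T₁ (V₁/V₂)^(γ−1).
T₁ = 51.4 °C = 324.5 K.
T₂ = 324.5 × (1/6.47)^(2/5) = 153.8 K.
Q = 0, so ΔU = W_on_gas = nCᵥΔT with Cᵥ = R/(γ−1) = 20.79 J/(mol·K).
ΔU = 3.65 × 20.79 × (153.8 − 324.5) = -12950 J.
Work done by the gas = −ΔU = 12950 J.

W ≈ 13.0 kJ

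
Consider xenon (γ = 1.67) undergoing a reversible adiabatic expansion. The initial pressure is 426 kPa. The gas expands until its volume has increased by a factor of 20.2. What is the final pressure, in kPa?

Since PV^γ is constant along a reversible adiabat, P₂ = P₁ (V₁/V₂)^γ.
P₂ = 426 × (1/20.2)^(1.67) = 2.815 kPa.

P₂ ≈ 2.81 kPa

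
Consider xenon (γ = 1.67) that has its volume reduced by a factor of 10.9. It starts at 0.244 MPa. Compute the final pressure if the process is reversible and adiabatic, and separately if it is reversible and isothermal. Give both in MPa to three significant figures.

adiabatic: 13.2 MPa; isothermal: 2.66 MPa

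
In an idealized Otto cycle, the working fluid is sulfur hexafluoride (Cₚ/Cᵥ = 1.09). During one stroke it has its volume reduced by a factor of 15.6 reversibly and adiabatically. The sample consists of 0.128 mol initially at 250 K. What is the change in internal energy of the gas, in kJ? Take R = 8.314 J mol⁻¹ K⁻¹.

ΔU ≈ 0.829 kJ

Adiabatic: T₁V₁^(γ−1) = T₂V₂^(γ−1) ⇒ T₂ = T₁ (V₁/V₂)^(γ−1).
T₂ = 250 × 15.6^(0.09) = 320.1 K.
Q = 0, so ΔU = W_on_gas = nCᵥΔT with Cᵥ = R/(γ−1) = 92.38 J/(mol·K).
ΔU = 0.128 × 92.38 × (320.1 − 250) = 829.2 J.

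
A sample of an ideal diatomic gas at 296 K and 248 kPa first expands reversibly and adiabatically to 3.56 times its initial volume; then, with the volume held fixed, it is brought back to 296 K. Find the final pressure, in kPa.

P₃ ≈ 69.7 kPa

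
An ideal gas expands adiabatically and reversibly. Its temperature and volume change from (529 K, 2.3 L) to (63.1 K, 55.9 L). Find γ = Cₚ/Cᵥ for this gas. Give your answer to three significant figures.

TV^(γ−1) = const ⇒ γ − 1 = ln(T₂/T₁) / ln(V₁/V₂).
γ = 1 + ln(63.1/529) / ln(2.3/55.9) = 1.666.

γ ≈ 1.67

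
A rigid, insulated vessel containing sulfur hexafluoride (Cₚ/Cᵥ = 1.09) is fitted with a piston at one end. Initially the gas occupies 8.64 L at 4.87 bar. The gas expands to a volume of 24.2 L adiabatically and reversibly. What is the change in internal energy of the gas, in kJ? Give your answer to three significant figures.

P₂ = P₁(V₁/V₂)^γ = 4.87×(8.64/24.2)^(1.09) = 1.585 bar.
For a reversible adiabat, W_by_gas = (P₁V₁ − P₂V₂)/(γ−1).
W_by = (487000×0.00864 − 158500×0.0242) / (0.09) = 4139 J.
Q = 0 ⇒ ΔU = −W_by = -4139 J.

ΔU ≈ -4.14 kJ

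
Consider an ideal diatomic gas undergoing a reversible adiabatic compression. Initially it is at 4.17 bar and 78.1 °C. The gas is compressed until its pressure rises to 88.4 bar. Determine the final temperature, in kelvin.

Adiabatic: T₂/T₁ = (P₂/P₁)^((γ−1)/γ).
For a diatomic ideal gas γ = 7/5, so (γ−1)/γ = 2/7.
T₁ = 78.1 °C = 351.2 K.
T₂ = 351.2 × (88.4/4.17)^(2/7) = 840.6 K.

T₂ ≈ 841 K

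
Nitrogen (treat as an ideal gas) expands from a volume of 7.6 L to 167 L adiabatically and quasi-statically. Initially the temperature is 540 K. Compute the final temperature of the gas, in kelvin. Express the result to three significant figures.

Adiabatic: T₁V₁^(γ−1) = T₂V₂^(γ−1) ⇒ T₂ = T₁ (V₁/V₂)^(γ−1).
For a diatomic ideal gas γ = 7/5, so γ−1 = 2/5.
T₂ = 540 × (7.6/167)^(2/5) = 156.9 K.

T₂ ≈ 157 K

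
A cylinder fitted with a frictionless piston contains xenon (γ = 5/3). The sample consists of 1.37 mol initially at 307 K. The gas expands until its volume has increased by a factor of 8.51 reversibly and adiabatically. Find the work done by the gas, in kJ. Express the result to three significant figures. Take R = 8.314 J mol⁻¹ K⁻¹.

For a reversible adiabat TV^(γ−1) is constant, so T₂ = T₁ (V₁/V₂)^(γ−1).
T₂ = 307 × (1/8.51)^(2/3) = 73.65 K.
Q = 0, so ΔU = W_on_gas = nCᵥΔT with Cᵥ = R/(γ−1) = 12.47 J/(mol·K).
ΔU = 1.37 × 12.47 × (73.65 − 307) = -3987 J.
Work done by the gas = −ΔU = 3987 J.

W ≈ 3.99 kJ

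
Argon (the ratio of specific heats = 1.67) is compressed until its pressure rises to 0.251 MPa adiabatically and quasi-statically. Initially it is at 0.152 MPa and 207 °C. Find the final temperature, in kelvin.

Along an adiabat T P^((1−γ)/γ) is constant, so T₂ = T₁ (P₂/P₁)^((γ−1)/γ).
T₁ = 207 °C = 480.1 K.
T₂ = 480.1 × (0.251/0.152)^(0.401) = 587.2 K.

T₂ ≈ 587 K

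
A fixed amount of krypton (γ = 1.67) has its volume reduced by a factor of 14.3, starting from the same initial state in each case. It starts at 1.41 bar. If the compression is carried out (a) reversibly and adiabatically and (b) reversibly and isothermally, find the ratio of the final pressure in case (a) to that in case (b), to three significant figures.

Isothermal: P_b = P₁(V₁/V₂) = 1.41×14.3.
Adiabatic: P_a = P₁(V₁/V₂)^γ = 1.41×14.3^(1.67).
P_a/P_b = (V₁/V₂)^(γ−1) = 14.3^(0.67) = 5.944.

P_adiabatic / P_isothermal ≈ 5.94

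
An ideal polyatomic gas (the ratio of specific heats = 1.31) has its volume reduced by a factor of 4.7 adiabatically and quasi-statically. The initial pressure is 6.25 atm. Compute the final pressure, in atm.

P₂ ≈ 47.5 atm

Since PV^γ is constant along a reversible adiabat, P₂ = P₁ (V₁/V₂)^γ.
P₂ = 6.25 × 4.7^(1.31) = 47.46 atm.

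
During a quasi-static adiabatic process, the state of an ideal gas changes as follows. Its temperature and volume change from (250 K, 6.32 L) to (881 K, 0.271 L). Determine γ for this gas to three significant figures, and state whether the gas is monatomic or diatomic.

TV^(γ−1) = const ⇒ γ − 1 = ln(T₂/T₁) / ln(V₁/V₂).
γ = 1 + ln(881/250) / ln(6.32/0.271) = 1.4.
γ ≈ 1.40 is close to 7/5, so the gas is diatomic.

γ ≈ 1.40; diatomic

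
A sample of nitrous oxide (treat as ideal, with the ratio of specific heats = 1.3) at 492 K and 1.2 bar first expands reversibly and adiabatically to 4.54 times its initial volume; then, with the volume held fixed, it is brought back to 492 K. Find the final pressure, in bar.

Adiabatic step (PV^γ = const): P₂ = 1.2×(1/4.54)^(1.3) = 0.1679 bar; T₂ = 492×(1/4.54)^(0.3) = 312.5 K.
Isochoric: P₃ = P₂(T₃/T₂) = 0.1679 × (492/312.5) = 0.2643 bar.

P₃ ≈ 0.264 bar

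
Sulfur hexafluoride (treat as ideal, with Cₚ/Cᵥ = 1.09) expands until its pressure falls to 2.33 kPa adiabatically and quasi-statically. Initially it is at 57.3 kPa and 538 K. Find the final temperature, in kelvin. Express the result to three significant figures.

T₂ ≈ 413 K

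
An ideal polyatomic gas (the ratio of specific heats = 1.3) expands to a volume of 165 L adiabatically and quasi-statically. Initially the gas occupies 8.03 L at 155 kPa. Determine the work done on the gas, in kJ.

P₂ = P₁(V₁/V₂)^γ = 155×(8.03/165)^(1.3) = 3.046 kPa.
For a reversible adiabat, W_by_gas = (P₁V₁ − P₂V₂)/(γ−1).
W_by = (155000×0.00803 − 3046×0.165) / (0.3) = 2474 J.
W_on_gas = −W_by = -2474 J.

W ≈ -2.47 kJ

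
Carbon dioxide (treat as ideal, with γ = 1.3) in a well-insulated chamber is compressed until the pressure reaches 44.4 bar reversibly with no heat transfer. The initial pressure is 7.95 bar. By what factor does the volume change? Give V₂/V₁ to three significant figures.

V₂/V₁ ≈ 0.266

From PV^γ = const, V₂/V₁ = (P₁/P₂)^(1/γ).
V₂/V₁ = (7.95/44.4)^(0.769) = 0.2663.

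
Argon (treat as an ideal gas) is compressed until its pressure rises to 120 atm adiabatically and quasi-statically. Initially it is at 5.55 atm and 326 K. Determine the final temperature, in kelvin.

Adiabatic: T₂/T₁ = (P₂/P₁)^((γ−1)/γ).
For a monatomic ideal gas γ = 5/3, so (γ−1)/γ = 2/5.
T₂ = 326 × (120/5.55)^(2/5) = 1115 K.

T₂ ≈ 1110 K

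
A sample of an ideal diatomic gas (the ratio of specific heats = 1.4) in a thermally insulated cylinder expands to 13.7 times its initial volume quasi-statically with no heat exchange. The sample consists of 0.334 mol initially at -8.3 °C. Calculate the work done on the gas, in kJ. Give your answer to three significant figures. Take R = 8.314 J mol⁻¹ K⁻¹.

Adiabatic: T₁V₁^(γ−1) = T₂V₂^(γ−1) ⇒ T₂ = T₁ (V₁/V₂)^(γ−1).
T₁ = -8.3 °C = 264.8 K.
T₂ = 264.8 × (1/13.7)^(0.4) = 92.96 K.
Q = 0, so ΔU = W_on_gas = nCᵥΔT with Cᵥ = R/(γ−1) = 20.79 J/(mol·K).
ΔU = 0.334 × 20.79 × (92.96 − 264.8) = -1193 J.

W ≈ -1.19 kJ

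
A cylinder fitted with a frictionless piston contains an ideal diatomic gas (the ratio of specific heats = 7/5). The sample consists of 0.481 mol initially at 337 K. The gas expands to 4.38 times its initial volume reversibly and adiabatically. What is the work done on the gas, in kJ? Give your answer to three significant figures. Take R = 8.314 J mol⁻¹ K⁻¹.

W ≈ -1.50 kJ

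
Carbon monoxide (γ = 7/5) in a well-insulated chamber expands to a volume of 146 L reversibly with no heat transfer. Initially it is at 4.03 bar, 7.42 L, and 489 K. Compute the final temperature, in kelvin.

T₂ ≈ 149 K

For a reversible adiabat TV^(γ−1) is constant, so T₂ = T₁ (V₁/V₂)^(γ−1).
T₂ = 489 × (7.42/146)^(2/5) = 148.5 K.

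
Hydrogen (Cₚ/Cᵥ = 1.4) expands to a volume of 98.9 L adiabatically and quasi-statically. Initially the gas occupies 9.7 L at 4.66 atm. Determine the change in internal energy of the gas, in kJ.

ΔU ≈ -6.93 kJ

P₂ = P₁(V₁/V₂)^γ = 4.66×(9.7/98.9)^(1.4) = 0.1805 atm.
For a reversible adiabat, W_by_gas = (P₁V₁ − P₂V₂)/(γ−1).
W_by = (472200×0.0097 − 18290×0.0989) / (0.4) = 6927 J.
Q = 0 ⇒ ΔU = −W_by = -6927 J.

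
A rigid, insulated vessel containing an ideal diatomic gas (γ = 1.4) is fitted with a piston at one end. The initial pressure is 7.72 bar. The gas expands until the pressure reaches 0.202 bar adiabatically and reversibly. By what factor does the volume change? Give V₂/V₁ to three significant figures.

V₂/V₁ ≈ 13.5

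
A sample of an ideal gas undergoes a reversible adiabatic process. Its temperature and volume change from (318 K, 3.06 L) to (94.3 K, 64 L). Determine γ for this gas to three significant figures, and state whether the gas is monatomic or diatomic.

TV^(γ−1) = const ⇒ γ − 1 = ln(T₂/T₁) / ln(V₁/V₂).
γ = 1 + ln(94.3/318) / ln(3.06/64) = 1.4.
γ ≈ 1.40 is close to 7/5, so the gas is diatomic.

γ ≈ 1.40; diatomic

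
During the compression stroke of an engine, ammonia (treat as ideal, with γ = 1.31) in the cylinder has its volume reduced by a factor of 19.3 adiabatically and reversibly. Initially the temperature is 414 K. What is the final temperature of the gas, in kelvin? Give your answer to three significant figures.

T₂ ≈ 1040 K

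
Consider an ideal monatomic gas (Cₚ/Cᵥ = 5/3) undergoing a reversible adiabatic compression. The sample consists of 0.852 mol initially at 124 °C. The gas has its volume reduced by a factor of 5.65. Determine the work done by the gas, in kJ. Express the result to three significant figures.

Adiabatic: T₁V₁^(γ−1) = T₂V₂^(γ−1) ⇒ T₂ = T₁ (V₁/V₂)^(γ−1).
T₁ = 124 °C = 397.1 K.
T₂ = 397.1 × 5.65^(2/3) = 1260 K.
Q = 0, so ΔU = W_on_gas = nCᵥΔT with Cᵥ = R/(γ−1) = 12.47 J/(mol·K).
ΔU = 0.852 × 12.47 × (1260 − 397.1) = 9166 J.
Work done by the gas = −ΔU = -9166 J.

W ≈ -9.17 kJ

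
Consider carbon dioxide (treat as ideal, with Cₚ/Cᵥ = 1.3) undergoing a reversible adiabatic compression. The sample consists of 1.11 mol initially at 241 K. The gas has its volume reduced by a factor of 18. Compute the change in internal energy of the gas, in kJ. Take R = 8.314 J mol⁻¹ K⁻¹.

For a reversible adiabat TV^(γ−1) is constant, so T₂ = T₁ (V₁/V₂)^(γ−1).
T₂ = 241 × 18^(0.3) = 573.6 K.
Q = 0, so ΔU = W_on_gas = nCᵥΔT with Cᵥ = R/(γ−1) = 27.71 J/(mol·K).
ΔU = 1.11 × 27.71 × (573.6 − 241) = 10230 J.

ΔU ≈ 10.2 kJ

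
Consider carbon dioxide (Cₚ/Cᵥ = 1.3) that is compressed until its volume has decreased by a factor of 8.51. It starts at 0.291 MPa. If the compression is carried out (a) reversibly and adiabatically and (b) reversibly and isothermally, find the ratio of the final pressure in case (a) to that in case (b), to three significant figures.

P_adiabatic / P_isothermal ≈ 1.90

Isothermal: P_b = P₁(V₁/V₂) = 0.291×8.51.
Adiabatic: P_a = P₁(V₁/V₂)^γ = 0.291×8.51^(1.3).
P_a/P_b = (V₁/V₂)^(γ−1) = 8.51^(0.3) = 1.901.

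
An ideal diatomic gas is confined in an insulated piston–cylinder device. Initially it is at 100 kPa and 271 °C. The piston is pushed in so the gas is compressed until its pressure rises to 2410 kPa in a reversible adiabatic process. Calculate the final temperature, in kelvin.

T₂ ≈ 1350 K

Along an adiabat T P^((1−γ)/γ) is constant, so T₂ = T₁ (P₂/P₁)^((γ−1)/γ).
For a diatomic ideal gas γ = 7/5, so (γ−1)/γ = 2/7.
T₁ = 271 °C = 544.1 K.
T₂ = 544.1 × (2410/100)^(2/7) = 1351 K.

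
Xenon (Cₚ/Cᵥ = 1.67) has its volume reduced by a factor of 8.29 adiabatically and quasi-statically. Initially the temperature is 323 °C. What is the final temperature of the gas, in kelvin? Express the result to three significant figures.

For a reversible adiabat TV^(γ−1) is constant, so T₂ = T₁ (V₁/V₂)^(γ−1).
T₁ = 323 °C = 596.1 K.
T₂ = 596.1 × 8.29^(0.67) = 2459 K.

T₂ ≈ 2460 K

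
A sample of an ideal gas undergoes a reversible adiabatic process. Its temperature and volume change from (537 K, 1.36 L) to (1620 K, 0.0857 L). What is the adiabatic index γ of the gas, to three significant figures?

γ ≈ 1.40

TV^(γ−1) = const ⇒ γ − 1 = ln(T₂/T₁) / ln(V₁/V₂).
γ = 1 + ln(1620/537) / ln(1.36/0.0857) = 1.399.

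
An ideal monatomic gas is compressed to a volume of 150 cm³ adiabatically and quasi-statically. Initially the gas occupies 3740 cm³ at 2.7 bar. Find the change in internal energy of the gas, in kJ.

ΔU ≈ 11.4 kJ

γ = 5/3 for a monatomic ideal gas.
P₂ = P₁(V₁/V₂)^γ = 2.7×(3740/150)^(5/3) = 574.6 bar.
For a reversible adiabat, W_by_gas = (P₁V₁ − P₂V₂)/(γ−1).
W_by = (270000×0.00374 − 5.746×10^7×0.00015) / (2/3) = -11410 J.
Q = 0 ⇒ ΔU = −W_by = 11410 J.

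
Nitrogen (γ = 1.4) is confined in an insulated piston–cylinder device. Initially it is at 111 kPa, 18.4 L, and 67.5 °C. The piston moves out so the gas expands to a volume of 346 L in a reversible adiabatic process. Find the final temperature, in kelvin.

T₂ ≈ 105 K

For a reversible adiabat TV^(γ−1) is constant, so T₂ = T₁ (V₁/V₂)^(γ−1).
T₁ = 67.5 °C = 340.6 K.
T₂ = 340.6 × (18.4/346)^(0.4) = 105.3 K.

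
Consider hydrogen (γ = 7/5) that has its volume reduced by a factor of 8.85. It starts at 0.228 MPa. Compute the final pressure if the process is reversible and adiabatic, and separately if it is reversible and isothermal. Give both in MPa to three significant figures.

Isothermal: P₂ = P₁(V₁/V₂) = 0.228×8.85 = 2.018 MPa.
Adiabatic: P₂ = P₁(V₁/V₂)^γ = 0.228×8.85^(7/5) = 4.827 MPa.

adiabatic: 4.83 MPa; isothermal: 2.02 MPa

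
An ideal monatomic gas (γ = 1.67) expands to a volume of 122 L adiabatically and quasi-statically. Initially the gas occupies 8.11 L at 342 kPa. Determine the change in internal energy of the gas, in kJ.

ΔU ≈ -3.47 kJ

P₂ = P₁(V₁/V₂)^γ = 342×(8.11/122)^(1.67) = 3.697 kPa.
For a reversible adiabat, W_by_gas = (P₁V₁ − P₂V₂)/(γ−1).
W_by = (342000×0.00811 − 3697×0.122) / (0.67) = 3467 J.
Q = 0 ⇒ ΔU = −W_by = -3467 J.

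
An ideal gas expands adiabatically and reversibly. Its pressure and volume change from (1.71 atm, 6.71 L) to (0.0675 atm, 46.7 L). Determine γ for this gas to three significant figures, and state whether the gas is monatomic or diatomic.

PV^γ = const ⇒ γ = ln(P₂/P₁) / ln(V₁/V₂).
γ = ln(0.0675/1.71) / ln(6.71/46.7) = 1.666.
γ ≈ 1.67 is close to 5/3, so the gas is monatomic.

γ ≈ 1.67; monatomic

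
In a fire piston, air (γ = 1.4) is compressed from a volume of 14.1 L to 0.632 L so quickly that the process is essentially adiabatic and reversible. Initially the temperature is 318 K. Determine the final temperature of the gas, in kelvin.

T₂ ≈ 1100 K

For a reversible adiabat TV^(γ−1) is constant, so T₂ = T₁ (V₁/V₂)^(γ−1).
T₂ = 318 × (14.1/0.632)^(0.4) = 1101 K.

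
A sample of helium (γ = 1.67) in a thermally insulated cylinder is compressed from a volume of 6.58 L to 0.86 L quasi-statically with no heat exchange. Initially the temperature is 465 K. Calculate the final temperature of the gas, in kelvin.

T₂ ≈ 1820 K

Adiabatic: T₁V₁^(γ−1) = T₂V₂^(γ−1) ⇒ T₂ = T₁ (V₁/V₂)^(γ−1).
T₂ = 465 × (6.58/0.86)^(0.67) = 1818 K.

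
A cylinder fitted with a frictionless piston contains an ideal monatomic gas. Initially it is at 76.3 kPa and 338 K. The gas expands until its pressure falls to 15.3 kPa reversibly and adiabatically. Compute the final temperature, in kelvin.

Along an adiabat T P^((1−γ)/γ) is constant, so T₂ = T₁ (P₂/P₁)^((γ−1)/γ).
For a monatomic ideal gas γ = 5/3, so (γ−1)/γ = 2/5.
T₂ = 338 × (15.3/76.3)^(2/5) = 177.7 K.

T₂ ≈ 178 K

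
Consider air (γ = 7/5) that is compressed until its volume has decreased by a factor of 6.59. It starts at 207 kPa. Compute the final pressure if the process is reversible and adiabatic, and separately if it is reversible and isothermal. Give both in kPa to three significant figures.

adiabatic: 2900 kPa; isothermal: 1360 kPa

Isothermal: P₂ = P₁(V₁/V₂) = 207×6.59 = 1364 kPa.
Adiabatic: P₂ = P₁(V₁/V₂)^γ = 207×6.59^(7/5) = 2900 kPa.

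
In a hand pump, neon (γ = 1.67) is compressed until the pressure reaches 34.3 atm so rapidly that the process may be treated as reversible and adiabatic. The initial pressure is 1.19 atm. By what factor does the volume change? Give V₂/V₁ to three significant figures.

V₂/V₁ ≈ 0.134

From PV^γ = const, V₂/V₁ = (P₁/P₂)^(1/γ).
V₂/V₁ = (1.19/34.3)^(0.599) = 0.1336.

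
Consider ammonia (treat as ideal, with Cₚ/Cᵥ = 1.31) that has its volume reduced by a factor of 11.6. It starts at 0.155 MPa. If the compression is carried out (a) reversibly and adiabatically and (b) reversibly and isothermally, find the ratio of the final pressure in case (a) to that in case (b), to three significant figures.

Isothermal: P_b = P₁(V₁/V₂) = 0.155×11.6.
Adiabatic: P_a = P₁(V₁/V₂)^γ = 0.155×11.6^(1.31).
P_a/P_b = (V₁/V₂)^(γ−1) = 11.6^(0.31) = 2.138.

P_adiabatic / P_isothermal ≈ 2.14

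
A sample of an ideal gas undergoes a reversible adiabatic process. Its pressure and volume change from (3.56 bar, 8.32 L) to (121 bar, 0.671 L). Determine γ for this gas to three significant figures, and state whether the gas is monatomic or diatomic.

γ ≈ 1.40; diatomic

PV^γ = const ⇒ γ = ln(P₂/P₁) / ln(V₁/V₂).
γ = ln(121/3.56) / ln(8.32/0.671) = 1.401.
γ ≈ 1.40 is close to 7/5, so the gas is diatomic.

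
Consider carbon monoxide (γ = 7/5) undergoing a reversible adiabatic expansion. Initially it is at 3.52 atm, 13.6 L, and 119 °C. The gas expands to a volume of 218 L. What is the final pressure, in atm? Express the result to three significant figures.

Adiabatic: P₁V₁^γ = P₂V₂^γ ⇒ P₂ = P₁ (V₁/V₂)^γ.
P₂ = 3.52 × (13.6/218)^(7/5) = 0.07239 atm.

P₂ ≈ 0.0724 atm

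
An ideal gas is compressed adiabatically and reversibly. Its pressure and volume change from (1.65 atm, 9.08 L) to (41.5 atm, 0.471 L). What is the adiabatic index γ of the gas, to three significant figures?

PV^γ = const ⇒ γ = ln(P₂/P₁) / ln(V₁/V₂).
γ = ln(41.5/1.65) / ln(9.08/0.471) = 1.09.

γ ≈ 1.09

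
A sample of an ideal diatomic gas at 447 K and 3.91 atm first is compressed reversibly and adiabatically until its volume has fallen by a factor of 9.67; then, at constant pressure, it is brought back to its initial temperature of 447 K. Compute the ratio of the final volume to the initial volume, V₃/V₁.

V₃/V₁ ≈ 0.0417

For a diatomic ideal gas γ = 7/5.
Adiabatic step: V₂/V₁ = 0.1034; T₂ = T₁·9.67^(2/5) = 1108 K.
Isobaric step: V₃/V₂ = T₃/T₂ = 447/1108.
V₃/V₁ = (V₂/V₁)(V₃/V₂) = 0.1034 × (447/1108) = 0.04173.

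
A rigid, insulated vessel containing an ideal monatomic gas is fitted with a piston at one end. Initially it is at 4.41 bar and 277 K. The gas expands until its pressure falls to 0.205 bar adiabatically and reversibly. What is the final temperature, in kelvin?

T₂ ≈ 81.2 K

Adiabatic: T₂/T₁ = (P₂/P₁)^((γ−1)/γ).
For a monatomic ideal gas γ = 5/3, so (γ−1)/γ = 2/5.
T₂ = 277 × (0.205/4.41)^(2/5) = 81.17 K.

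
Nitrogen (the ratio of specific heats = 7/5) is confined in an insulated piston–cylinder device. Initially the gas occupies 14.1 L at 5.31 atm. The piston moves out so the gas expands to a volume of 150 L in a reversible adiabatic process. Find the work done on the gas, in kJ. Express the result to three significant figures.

W ≈ -11.6 kJ

P₂ = P₁(V₁/V₂)^γ = 5.31×(14.1/150)^(7/5) = 0.1939 atm.
For a reversible adiabat, W_by_gas = (P₁V₁ − P₂V₂)/(γ−1).
W_by = (538000×0.0141 − 19640×0.15) / (2/5) = 11600 J.
W_on_gas = −W_by = -11600 J.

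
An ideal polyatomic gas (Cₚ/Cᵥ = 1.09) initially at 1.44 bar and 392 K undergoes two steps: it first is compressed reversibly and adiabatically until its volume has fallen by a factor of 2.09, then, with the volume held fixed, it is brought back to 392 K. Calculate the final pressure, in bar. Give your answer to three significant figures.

Adiabatic step (PV^γ = const): P₂ = 1.44×2.09^(1.09) = 3.216 bar; T₂ = 392×2.09^(0.09) = 418.9 K.
Isochoric: P₃ = P₂(T₃/T₂) = 3.216 × (392/418.9) = 3.01 bar.

P₃ ≈ 3.01 bar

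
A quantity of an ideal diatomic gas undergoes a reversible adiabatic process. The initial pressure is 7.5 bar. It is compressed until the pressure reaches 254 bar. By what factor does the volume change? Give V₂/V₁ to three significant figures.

From PV^γ = const, V₂/V₁ = (P₁/P₂)^(1/γ).
For a diatomic ideal gas γ = 7/5.
V₂/V₁ = (7.5/254)^(5/7) = 0.08078.

V₂/V₁ ≈ 0.0808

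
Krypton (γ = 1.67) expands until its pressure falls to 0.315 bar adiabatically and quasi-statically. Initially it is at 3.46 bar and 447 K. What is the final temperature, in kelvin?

Adiabatic: T₂/T₁ = (P₂/P₁)^((γ−1)/γ).
T₂ = 447 × (0.315/3.46)^(0.401) = 170.9 K.

T₂ ≈ 171 K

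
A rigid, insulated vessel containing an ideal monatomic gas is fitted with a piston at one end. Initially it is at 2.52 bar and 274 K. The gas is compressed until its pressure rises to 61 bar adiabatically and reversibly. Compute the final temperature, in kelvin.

T₂ ≈ 980 K

Adiabatic: T₂/T₁ = (P₂/P₁)^((γ−1)/γ).
For a monatomic ideal gas γ = 5/3, so (γ−1)/γ = 2/5.
T₂ = 274 × (61/2.52)^(2/5) = 980.2 K.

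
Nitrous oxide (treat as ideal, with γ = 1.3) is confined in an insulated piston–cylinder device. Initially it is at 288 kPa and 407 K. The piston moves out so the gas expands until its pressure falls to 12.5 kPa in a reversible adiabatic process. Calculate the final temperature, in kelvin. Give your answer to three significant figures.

T₂ ≈ 197 K

Adiabatic: T₂/T₁ = (P₂/P₁)^((γ−1)/γ).
T₂ = 407 × (12.5/288)^(0.231) = 197.3 K.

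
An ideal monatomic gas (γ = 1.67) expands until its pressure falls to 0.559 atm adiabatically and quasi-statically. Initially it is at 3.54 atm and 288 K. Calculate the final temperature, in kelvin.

Adiabatic: T₂/T₁ = (P₂/P₁)^((γ−1)/γ).
T₂ = 288 × (0.559/3.54)^(0.401) = 137.3 K.

T₂ ≈ 137 K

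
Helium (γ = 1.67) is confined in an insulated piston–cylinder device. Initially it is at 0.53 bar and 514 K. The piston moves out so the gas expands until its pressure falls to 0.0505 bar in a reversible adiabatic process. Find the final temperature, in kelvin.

Adiabatic: T₂/T₁ = (P₂/P₁)^((γ−1)/γ).
T₂ = 514 × (0.0505/0.53)^(0.401) = 200.1 K.

T₂ ≈ 200 K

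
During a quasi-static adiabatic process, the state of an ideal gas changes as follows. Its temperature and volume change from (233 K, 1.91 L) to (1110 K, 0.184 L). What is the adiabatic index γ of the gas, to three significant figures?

γ ≈ 1.67

TV^(γ−1) = const ⇒ γ − 1 = ln(T₂/T₁) / ln(V₁/V₂).
γ = 1 + ln(1110/233) / ln(1.91/0.184) = 1.667.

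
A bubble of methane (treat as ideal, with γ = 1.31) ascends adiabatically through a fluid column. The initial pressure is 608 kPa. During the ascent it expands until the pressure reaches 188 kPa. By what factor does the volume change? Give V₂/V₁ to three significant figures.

V₂/V₁ ≈ 2.45

From PV^γ = const, V₂/V₁ = (P₁/P₂)^(1/γ).
V₂/V₁ = (608/188)^(0.763) = 2.45.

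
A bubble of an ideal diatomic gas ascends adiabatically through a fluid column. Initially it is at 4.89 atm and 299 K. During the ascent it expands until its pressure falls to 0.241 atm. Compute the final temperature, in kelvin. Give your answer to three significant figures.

T₂ ≈ 127 K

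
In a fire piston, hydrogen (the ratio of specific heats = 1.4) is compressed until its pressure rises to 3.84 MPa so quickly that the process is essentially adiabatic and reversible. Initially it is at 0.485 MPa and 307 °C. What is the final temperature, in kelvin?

Adiabatic: T₂/T₁ = (P₂/P₁)^((γ−1)/γ).
T₁ = 307 °C = 580.1 K.
T₂ = 580.1 × (3.84/0.485)^(0.286) = 1048 K.

T₂ ≈ 1050 K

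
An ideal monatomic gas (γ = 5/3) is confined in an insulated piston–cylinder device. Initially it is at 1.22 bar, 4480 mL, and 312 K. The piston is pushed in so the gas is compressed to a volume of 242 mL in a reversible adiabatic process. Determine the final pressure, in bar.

Since PV^γ is constant along a reversible adiabat, P₂ = P₁ (V₁/V₂)^γ.
P₂ = 1.22 × (4480/242)^(5/3) = 158.1 bar.

P₂ ≈ 158 bar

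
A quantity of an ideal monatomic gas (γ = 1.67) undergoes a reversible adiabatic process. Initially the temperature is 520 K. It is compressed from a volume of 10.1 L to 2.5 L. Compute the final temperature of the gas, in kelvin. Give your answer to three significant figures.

T₂ ≈ 1330 K

Adiabatic: T₁V₁^(γ−1) = T₂V₂^(γ−1) ⇒ T₂ = T₁ (V₁/V₂)^(γ−1).
T₂ = 520 × (10.1/2.5)^(0.67) = 1325 K.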